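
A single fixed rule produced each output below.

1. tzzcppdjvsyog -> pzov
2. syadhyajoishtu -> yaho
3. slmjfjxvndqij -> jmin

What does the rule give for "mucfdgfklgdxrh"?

The pattern: keep one character in every 3, starting at position 3 (positions 3rd, 6th, 9th, ...), then swap each adjacent pair of characters (1↔2, 3↔4, ...).
For "mucfdgfklgdxrh", step one produces "cglx"; step two turns that into "gcxl".

gcxl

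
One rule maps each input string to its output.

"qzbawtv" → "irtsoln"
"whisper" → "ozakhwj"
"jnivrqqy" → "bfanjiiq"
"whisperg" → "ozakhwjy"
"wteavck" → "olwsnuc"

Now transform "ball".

tsdd

The transformation: shift every letter 8 places backward in the alphabet (wrapping around).
For "ball" the result is "tsdd".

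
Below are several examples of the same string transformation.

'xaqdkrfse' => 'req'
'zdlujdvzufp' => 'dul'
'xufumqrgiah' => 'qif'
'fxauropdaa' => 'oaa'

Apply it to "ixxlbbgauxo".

bux

Rule — keep one character in every 3, starting at position 3 (positions 3rd, 6th, 9th, ...), then move the first character to the end.
"ixxlbbgauxo" → "xbu" → "bux".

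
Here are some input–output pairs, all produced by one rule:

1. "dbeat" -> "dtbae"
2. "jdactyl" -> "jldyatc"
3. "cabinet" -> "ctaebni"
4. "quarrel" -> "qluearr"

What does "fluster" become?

The transformation: take characters alternately from the front and the back (1st, last, 2nd, 2nd-last, ...).
Doing the same to "fluster": "frleuts".

frleuts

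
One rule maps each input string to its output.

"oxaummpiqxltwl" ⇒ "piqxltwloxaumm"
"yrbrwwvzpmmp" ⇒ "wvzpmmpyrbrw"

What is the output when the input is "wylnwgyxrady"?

In each case the input is transformed by: move the last character to the front, then swap the front and back halves of the string.
Working it through for "wylnwgyxrady": intermediate "ywylnwgyxrad", final "gyxradywylnw".

gyxradywylnw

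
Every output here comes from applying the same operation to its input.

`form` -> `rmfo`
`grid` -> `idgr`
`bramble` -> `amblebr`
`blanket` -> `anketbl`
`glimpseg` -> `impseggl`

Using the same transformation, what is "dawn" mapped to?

The rule is to move the first 2 characters to the end (rotate left by 2).
Applying that to "dawn" gives "wnda".

wnda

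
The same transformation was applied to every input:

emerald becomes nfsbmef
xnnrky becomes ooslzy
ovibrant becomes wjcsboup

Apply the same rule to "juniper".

vojqfsk

In each case the input is transformed by: shift every letter 1 place forward in the alphabet (wrapping around), then move the first character to the end.
"juniper" → "vojqfsk".
(Check on "ovibrant": → "pwjcsbou" → "wjcsboup" ✓)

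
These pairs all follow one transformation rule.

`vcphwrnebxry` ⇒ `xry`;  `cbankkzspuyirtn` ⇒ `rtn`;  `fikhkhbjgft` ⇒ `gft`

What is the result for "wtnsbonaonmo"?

nmo

Rule — keep only the last 3 characters.
Doing the same to "wtnsbonaonmo": "nmo".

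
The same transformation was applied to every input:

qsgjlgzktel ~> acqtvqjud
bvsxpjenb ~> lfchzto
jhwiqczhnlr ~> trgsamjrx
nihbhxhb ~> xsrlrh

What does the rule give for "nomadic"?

Looking at the pairs, the operation is to shift every letter 10 places forward in the alphabet (wrapping around), then delete the last 2 characters.
Working it through for "nomadic": intermediate "xywknsm", final "xywkn".

xywkn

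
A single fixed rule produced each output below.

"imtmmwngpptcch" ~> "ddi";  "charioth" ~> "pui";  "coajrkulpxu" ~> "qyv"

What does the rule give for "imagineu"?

ofv

The transformation: shift every letter 1 place forward in the alphabet (wrapping around), then keep only the last 3 characters.
So "imagineu" becomes "ofv".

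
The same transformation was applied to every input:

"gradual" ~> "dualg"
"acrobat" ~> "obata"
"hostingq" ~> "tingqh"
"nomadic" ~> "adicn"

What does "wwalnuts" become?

The rule is to move the first 3 characters to the end (rotate left by 3), then delete the last 2 characters.
So "wwalnuts" becomes "lnutsw".
(Check on "gradual": → "dualgra" → "dualg" ✓)

lnutsw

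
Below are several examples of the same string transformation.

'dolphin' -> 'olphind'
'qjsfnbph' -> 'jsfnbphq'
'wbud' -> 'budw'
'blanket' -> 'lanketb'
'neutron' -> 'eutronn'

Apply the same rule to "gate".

The transformation: move the first character to the end.
Doing the same to "gate": "ateg".

ateg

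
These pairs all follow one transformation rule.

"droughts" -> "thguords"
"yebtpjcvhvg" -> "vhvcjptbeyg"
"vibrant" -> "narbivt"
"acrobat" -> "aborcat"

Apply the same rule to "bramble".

lbmarbe

What's happening: reverse the string, then move the first character to the end.
On "bramble": the first step gives "elbmarb", and the second then gives "lbmarbe".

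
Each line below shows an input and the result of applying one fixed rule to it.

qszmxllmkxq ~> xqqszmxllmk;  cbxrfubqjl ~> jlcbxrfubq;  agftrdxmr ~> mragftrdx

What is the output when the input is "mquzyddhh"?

hhmquzydd

What's happening: move the last 2 characters to the front (rotate right by 2).
Applying that to "mquzyddhh" gives "hhmquzydd".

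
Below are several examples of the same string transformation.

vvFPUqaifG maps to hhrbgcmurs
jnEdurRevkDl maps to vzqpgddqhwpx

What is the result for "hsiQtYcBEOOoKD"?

What's happening: shift every letter 12 places forward in the alphabet (wrapping around), then convert every letter to lowercase.
Applying both steps to "hsiQtYcBEOOoKD": "teuCfKoNQAAaWP", then "teucfkonqaaawp".

teucfkonqaaawp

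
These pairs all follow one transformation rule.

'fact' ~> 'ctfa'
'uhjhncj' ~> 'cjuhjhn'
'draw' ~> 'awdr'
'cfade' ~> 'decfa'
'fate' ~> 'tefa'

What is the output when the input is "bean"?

anbe

Each output is the input with this applied: move the last 2 characters to the front (rotate right by 2).
Doing the same to "bean": "anbe".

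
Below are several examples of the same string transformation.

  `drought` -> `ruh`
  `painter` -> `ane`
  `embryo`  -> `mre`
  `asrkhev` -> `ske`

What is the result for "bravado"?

Each output is the input with this applied: swap the first and last characters, then keep every other character starting from the second (positions 2nd, 4th, 6th, ...).
For "bravado", step one produces "oravadb"; step two turns that into "rvd".

rvd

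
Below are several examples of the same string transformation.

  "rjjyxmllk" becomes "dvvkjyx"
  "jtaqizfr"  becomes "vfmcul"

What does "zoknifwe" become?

Rule — shift every letter 12 places forward in the alphabet (wrapping around), then delete the last 2 characters.
For "zoknifwe", step one produces "lawzuriq"; step two turns that into "lawzur".

lawzur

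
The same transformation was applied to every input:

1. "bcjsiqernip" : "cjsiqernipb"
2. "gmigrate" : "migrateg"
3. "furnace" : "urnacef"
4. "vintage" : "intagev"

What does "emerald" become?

meralde

What's happening: move the first character to the end.
Doing the same to "emerald": "meralde".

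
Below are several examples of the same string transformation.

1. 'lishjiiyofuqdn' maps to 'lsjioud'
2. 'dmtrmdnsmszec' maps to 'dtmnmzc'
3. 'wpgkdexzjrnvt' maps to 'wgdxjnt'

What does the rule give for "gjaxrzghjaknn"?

Looking at the pairs, the operation is to keep every other character starting from the first (positions 1st, 3rd, 5th, ...).
"gjaxrzghjaknn" → "gargjkn".

gargjkn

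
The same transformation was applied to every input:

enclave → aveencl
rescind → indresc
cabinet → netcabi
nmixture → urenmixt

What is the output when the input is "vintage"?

agevint

Rule — move the last 3 characters to the front (rotate right by 3).
Applying that to "vintage" gives "agevint".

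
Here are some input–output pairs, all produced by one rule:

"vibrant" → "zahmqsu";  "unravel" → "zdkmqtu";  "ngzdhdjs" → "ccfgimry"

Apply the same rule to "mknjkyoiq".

The transformation: sort the characters into alphabetical order, then shift every letter 1 place backward in the alphabet (wrapping around).
Applying both steps to "mknjkyoiq": "ijkkmnoqy", then "hijjlmnpx".
(Check on "vibrant": → "abinrtv" → "zahmqsu" ✓)

hijjlmnpx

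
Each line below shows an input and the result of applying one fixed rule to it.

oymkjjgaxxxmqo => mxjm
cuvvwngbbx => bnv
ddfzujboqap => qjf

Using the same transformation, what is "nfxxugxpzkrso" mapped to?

szgx

Looking at the pairs, the operation is to keep one character in every 3, starting at position 3 (positions 3rd, 6th, 9th, ...), then reverse the string.
Applying both steps to "nfxxugxpzkrso": "xgzs", then "szgx".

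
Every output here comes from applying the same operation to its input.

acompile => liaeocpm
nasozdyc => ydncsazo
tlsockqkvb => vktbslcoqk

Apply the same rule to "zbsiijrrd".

rrzdsbiij

The rule is to move the last 3 characters to the front (rotate right by 3), then swap each adjacent pair of characters (1↔2, 3↔4, ...).
For "zbsiijrrd", step one produces "rrdzbsiij"; step two turns that into "rrzdsbiij".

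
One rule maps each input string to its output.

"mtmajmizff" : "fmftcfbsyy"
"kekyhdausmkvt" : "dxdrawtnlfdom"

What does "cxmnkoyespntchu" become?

vqfgdhrxligmvan

Rule — shift every letter 7 places backward in the alphabet (wrapping around).
Doing the same to "cxmnkoyespntchu": "vqfgdhrxligmvan".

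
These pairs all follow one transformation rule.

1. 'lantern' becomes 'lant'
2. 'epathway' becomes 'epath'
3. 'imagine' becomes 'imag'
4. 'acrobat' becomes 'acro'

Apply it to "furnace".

furn

Looking at the pairs, the operation is to delete the last 3 characters.
"furnace" → "furn".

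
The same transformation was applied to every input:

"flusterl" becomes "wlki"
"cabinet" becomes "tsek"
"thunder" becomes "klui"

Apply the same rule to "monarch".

deiy

What's happening: keep every other character starting from the first (positions 1st, 3rd, 5th, ...), then shift every letter 9 places backward in the alphabet (wrapping around).
Applying both steps to "monarch": "mnrh", then "deiy".
(Check on "cabinet": → "cbnt" → "tsek" ✓)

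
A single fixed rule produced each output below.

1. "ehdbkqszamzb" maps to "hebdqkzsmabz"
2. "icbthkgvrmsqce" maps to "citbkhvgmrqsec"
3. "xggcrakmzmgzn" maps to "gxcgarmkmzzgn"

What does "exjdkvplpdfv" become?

xedjvklpdpvf

The transformation: swap each adjacent pair of characters (1↔2, 3↔4, ...).
For "exjdkvplpdfv" the result is "xedjvklpdpvf".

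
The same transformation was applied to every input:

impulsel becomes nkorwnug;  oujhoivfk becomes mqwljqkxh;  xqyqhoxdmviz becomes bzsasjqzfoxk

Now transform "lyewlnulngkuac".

The pattern: shift every letter 2 places forward in the alphabet (wrapping around), then move the last character to the front.
"lyewlnulngkuac" → "nagynpwnpimwce" → "enagynpwnpimwc".

enagynpwnpimwc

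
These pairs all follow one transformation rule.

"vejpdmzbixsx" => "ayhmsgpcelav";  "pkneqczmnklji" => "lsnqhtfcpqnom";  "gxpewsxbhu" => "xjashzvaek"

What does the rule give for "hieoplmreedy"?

bklhrsopuhhg

Rule — move the last character to the front, then shift every letter 3 places forward in the alphabet (wrapping around).
Applying both steps to "hieoplmreedy": "yhieoplmreed", then "bklhrsopuhhg".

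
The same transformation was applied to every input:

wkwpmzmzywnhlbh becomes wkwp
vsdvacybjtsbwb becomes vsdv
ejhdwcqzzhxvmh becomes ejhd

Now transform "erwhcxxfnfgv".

What's happening: keep only the first 4 characters.
So "erwhcxxfnfgv" becomes "erwh".

erwh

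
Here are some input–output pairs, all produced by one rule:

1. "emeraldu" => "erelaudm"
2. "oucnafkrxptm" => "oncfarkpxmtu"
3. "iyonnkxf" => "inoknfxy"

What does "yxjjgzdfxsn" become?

yjjzgfdsxnx

Each output is the input with this applied: swap each adjacent pair of characters (1↔2, 3↔4, ...), then move the first character to the end.
Applying both steps to "yxjjgzdfxsn": "xyjjzgfdsxn", then "yjjzgfdsxnx".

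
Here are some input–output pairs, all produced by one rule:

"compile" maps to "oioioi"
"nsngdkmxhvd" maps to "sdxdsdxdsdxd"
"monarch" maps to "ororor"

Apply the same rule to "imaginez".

The rule is to keep one character in every 3, starting at position 2 (positions 2nd, 5th, 8th, ...), then write the whole string 3 times in a row.
"imaginez" → "miz" → "mizmizmiz".

mizmizmiz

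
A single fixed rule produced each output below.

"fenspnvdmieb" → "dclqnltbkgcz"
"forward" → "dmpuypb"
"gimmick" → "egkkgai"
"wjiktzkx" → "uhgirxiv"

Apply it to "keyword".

Each output is the input with this applied: shift every letter 2 places backward in the alphabet (wrapping around).
Applying that to "keyword" gives "icwumpb".

icwumpb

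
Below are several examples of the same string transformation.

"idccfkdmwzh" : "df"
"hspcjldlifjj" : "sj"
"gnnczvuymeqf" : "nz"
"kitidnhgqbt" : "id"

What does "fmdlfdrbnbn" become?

In each case the input is transformed by: keep one character in every 3, starting at position 2 (positions 2nd, 5th, 8th, ...), then delete the last 2 characters.
Working it through for "fmdlfdrbnbn": intermediate "mfbn", final "mf".
(Check on "kitidnhgqbt": → "idgt" → "id" ✓)

mf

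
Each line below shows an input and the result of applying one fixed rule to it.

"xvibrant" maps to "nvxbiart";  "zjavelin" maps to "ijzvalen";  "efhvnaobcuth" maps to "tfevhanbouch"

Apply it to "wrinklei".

The transformation: swap each adjacent pair of characters (1↔2, 3↔4, ...), then move the last character to the front.
Starting from "wrinklei": after the first operation, "rwnilkie"; after the second, "erwnilki".
(Check on "zjavelin": → "jzvaleni" → "ijzvalen" ✓)

erwnilki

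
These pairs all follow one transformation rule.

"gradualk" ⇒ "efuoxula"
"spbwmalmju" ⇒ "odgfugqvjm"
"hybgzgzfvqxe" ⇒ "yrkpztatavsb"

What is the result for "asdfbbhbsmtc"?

wngmvbvvzxmu

What's happening: shift every letter 6 places backward in the alphabet (wrapping around), then reverse the string.
Applying that to "asdfbbhbsmtc" gives "wngmvbvvzxmu".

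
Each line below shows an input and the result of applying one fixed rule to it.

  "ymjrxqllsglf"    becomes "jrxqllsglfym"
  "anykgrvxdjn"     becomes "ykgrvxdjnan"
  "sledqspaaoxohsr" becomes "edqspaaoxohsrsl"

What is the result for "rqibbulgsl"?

ibbulgslrq

What's happening: move the first 2 characters to the end (rotate left by 2).
"rqibbulgsl" → "ibbulgslrq".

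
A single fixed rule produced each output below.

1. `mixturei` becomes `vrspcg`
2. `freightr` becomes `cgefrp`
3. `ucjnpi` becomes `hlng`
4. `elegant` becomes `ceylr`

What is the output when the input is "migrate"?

epyrc

Looking at the pairs, the operation is to shift every letter 2 places backward in the alphabet (wrapping around), then delete the first 2 characters.
Starting from "migrate": after the first operation, "kgepyrc"; after the second, "epyrc".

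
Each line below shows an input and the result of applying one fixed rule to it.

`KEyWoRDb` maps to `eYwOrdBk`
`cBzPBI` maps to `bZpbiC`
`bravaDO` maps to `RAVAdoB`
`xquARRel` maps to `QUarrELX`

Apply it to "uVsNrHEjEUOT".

Looking at the pairs, the operation is to flip the case of every letter, then move the first character to the end.
On "uVsNrHEjEUOT": the first step gives "UvSnRheJeuot", and the second then gives "vSnRheJeuotU".

vSnRheJeuotU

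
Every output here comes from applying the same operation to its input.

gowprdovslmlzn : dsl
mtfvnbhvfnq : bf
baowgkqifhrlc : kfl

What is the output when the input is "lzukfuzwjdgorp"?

Looking at the pairs, the operation is to delete the first 3 characters, then keep one character in every 3, starting at position 3 (positions 3rd, 6th, 9th, ...).
So "lzukfuzwjdgorp" becomes "ujo".

ujo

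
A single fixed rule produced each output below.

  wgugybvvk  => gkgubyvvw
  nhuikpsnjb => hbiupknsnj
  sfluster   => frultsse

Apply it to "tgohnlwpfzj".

gjholnpwzft

The pattern: swap the first and last characters, then swap each adjacent pair of characters (1↔2, 3↔4, ...).
Applying both steps to "tgohnlwpfzj": "jgohnlwpfzt", then "gjholnpwzft".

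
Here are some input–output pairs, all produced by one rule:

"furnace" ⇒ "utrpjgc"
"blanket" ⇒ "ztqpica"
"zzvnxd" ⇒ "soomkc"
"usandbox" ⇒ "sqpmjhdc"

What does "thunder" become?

What's happening: shift every letter 11 places backward in the alphabet (wrapping around), then sort the characters into reverse alphabetical order.
Applying both steps to "thunder": "iwjcstg", then "wtsjigc".

wtsjigc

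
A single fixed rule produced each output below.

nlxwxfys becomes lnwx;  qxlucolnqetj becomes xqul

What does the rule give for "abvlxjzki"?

The rule is to swap each adjacent pair of characters (1↔2, 3↔4, ...), then keep only the first 4 characters.
"abvlxjzki" → "balvjxkzi" → "balv".

balv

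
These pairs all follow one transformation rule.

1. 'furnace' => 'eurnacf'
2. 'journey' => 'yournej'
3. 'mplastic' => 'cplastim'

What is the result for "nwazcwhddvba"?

Looking at the pairs, the operation is to swap the first and last characters.
So "nwazcwhddvba" becomes "awazcwhddvbn".

awazcwhddvbn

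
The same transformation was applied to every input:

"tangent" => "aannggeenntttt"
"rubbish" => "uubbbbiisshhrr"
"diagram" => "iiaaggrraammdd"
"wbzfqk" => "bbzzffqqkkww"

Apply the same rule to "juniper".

uunniippeerrjj

Rule — move the first character to the end, then double every character.
Working it through for "juniper": intermediate "uniperj", final "uunniippeerrjj".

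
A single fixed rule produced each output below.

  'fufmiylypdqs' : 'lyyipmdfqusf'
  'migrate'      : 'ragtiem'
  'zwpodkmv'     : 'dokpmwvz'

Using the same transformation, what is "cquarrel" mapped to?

rarueqlc

The rule is to take characters alternately from the front and the back (1st, last, 2nd, 2nd-last, ...), then reverse the string.
Applying that to "cquarrel" gives "rarueqlc".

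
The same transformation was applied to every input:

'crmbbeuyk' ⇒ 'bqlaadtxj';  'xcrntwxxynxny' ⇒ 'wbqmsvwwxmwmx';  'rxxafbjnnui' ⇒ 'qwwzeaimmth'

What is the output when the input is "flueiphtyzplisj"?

Each output is the input with this applied: shift every letter 1 place backward in the alphabet (wrapping around).
Applying that to "flueiphtyzplisj" gives "ektdhogsxyokhri".

ektdhogsxyokhri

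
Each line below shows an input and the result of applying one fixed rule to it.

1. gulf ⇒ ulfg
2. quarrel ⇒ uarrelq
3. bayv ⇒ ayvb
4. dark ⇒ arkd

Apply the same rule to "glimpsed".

limpsedg

The transformation: move the first character to the end.
Doing the same to "glimpsed": "limpsedg".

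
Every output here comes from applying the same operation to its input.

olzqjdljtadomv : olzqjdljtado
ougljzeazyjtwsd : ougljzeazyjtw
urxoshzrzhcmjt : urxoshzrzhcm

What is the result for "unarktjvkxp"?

unarktjvk

The pattern: delete the last 2 characters.
"unarktjvkxp" → "unarktjvk".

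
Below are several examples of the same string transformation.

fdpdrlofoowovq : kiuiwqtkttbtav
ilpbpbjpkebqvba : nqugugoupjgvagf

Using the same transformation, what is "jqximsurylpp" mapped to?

In each case the input is transformed by: shift every letter 5 places forward in the alphabet (wrapping around).
Applying that to "jqximsurylpp" gives "ovcnrxzwdquu".

ovcnrxzwdquu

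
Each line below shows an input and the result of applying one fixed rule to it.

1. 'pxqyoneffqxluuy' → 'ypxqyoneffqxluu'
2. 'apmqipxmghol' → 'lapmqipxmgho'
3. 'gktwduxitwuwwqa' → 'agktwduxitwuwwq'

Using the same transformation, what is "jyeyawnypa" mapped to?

ajyeyawnyp

Rule — move the last character to the front.
On "jyeyawnypa" that produces "ajyeyawnyp".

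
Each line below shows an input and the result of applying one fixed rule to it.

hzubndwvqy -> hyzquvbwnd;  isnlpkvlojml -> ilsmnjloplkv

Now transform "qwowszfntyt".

Rule — take characters alternately from the front and the back (1st, last, 2nd, 2nd-last, ...).
"qwowszfntyt" → "qtwyotwnsfz".

qtwyotwnsfz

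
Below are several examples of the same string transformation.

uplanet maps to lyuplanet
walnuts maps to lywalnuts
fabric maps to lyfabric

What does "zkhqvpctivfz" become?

In each case the input is transformed by: prepend "ly".
"zkhqvpctivfz" → "lyzkhqvpctivfz".

lyzkhqvpctivfz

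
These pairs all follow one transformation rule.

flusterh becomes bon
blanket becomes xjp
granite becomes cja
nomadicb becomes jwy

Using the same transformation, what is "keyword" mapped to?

The rule is to shift every letter 4 places backward in the alphabet (wrapping around), then keep one character in every 3, starting at position 1 (positions 1st, 4th, 7th, ...).
"keyword" → "gausknz" → "gsz".

gsz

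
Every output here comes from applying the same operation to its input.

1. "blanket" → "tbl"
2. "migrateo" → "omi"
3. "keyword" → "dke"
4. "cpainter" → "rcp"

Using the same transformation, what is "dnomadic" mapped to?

What's happening: move the first 2 characters to the end (rotate left by 2), then keep only the last 3 characters.
"dnomadic" → "omadicdn" → "cdn".

cdn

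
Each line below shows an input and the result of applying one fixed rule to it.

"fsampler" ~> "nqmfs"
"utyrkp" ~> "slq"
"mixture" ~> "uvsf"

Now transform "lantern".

ufso

Looking at the pairs, the operation is to delete the first 3 characters, then shift every letter 1 place forward in the alphabet (wrapping around).
Working it through for "lantern": intermediate "tern", final "ufso".
(Check on "fsampler": → "mpler" → "nqmfs" ✓)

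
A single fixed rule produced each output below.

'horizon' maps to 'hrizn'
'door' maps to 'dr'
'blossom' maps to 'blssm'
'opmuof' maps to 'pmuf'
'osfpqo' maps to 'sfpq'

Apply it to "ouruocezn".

urucezn

The transformation: remove every "o".
"ouruocezn" → "urucezn".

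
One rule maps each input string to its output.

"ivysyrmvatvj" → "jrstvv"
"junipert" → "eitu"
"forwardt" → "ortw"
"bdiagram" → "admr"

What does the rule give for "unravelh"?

Rule — keep every other character starting from the second (positions 2nd, 4th, 6th, ...), then sort the characters into alphabetical order.
So "unravelh" becomes "aehn".
(Check on "forwardt": → "owrt" → "ortw" ✓)

aehn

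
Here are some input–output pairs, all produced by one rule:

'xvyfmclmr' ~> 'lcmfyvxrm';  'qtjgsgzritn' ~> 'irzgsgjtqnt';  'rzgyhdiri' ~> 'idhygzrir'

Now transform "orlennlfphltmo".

Looking at the pairs, the operation is to reverse the string, then move the first 2 characters to the end (rotate left by 2).
On "orlennlfphltmo": the first step gives "omtlhpflnnelro", and the second then gives "tlhpflnnelroom".
(Check on "xvyfmclmr": → "rmlcmfyvx" → "lcmfyvxrm" ✓)

tlhpflnnelroom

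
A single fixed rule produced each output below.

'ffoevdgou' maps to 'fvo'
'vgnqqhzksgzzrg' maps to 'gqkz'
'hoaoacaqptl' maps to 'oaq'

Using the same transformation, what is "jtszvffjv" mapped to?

tvj

What's happening: delete the last character, then keep one character in every 3, starting at position 2 (positions 2nd, 5th, 8th, ...).
Working it through for "jtszvffjv": intermediate "jtszvffj", final "tvj".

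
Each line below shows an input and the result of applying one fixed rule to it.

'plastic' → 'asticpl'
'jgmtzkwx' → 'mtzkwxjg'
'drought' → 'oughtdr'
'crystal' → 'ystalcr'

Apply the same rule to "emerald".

In each case the input is transformed by: move the first 2 characters to the end (rotate left by 2).
Doing the same to "emerald": "eraldem".

eraldem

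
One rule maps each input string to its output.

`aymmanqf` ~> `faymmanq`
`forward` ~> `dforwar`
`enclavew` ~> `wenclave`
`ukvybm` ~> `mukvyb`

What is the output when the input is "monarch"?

hmonarc

The rule is to move the last character to the front.
For "monarch" the result is "hmonarc".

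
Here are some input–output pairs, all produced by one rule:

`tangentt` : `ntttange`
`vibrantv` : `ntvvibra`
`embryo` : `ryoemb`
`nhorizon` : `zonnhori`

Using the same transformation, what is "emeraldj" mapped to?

Each output is the input with this applied: move the last 3 characters to the front (rotate right by 3).
On "emeraldj" that produces "ldjemera".

ldjemera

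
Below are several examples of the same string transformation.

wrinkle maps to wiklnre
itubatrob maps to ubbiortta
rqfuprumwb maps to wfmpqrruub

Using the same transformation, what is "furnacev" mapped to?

vcefnrua

The pattern: sort the characters into alphabetical order, then swap the first and last characters.
Applying both steps to "furnacev": "acefnruv", then "vcefnrua".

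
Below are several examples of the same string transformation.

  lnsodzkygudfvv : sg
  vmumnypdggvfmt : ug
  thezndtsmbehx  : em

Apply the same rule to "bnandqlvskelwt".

The pattern: keep every other character starting from the first (positions 1st, 3rd, 5th, ...), then keep one character in every 3, starting at position 2 (positions 2nd, 5th, 8th, ...).
"bnandqlvskelwt" → "as".
(Check on "thezndtsmbehx": → "tentmex" → "em" ✓)

as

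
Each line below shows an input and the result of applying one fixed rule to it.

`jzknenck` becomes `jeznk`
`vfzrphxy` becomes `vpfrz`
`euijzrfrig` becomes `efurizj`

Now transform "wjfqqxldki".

Each output is the input with this applied: delete the last 3 characters, then take characters alternately from the front and the back (1st, last, 2nd, 2nd-last, ...).
"wjfqqxldki" → "wljxfqq".

wljxfqq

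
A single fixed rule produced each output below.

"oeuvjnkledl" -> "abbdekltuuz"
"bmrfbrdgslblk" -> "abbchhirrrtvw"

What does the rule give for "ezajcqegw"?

gmpqsuuwz

What's happening: shift every letter 10 places backward in the alphabet (wrapping around), then sort the characters into alphabetical order.
For "ezajcqegw", step one produces "upqzsguwm"; step two turns that into "gmpqsuuwz".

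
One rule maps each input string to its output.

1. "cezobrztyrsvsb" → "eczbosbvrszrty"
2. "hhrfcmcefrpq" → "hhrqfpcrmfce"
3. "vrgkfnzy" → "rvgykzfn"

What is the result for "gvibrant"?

vgitbnra

Each output is the input with this applied: move the first character to the end, then take characters alternately from the front and the back (1st, last, 2nd, 2nd-last, ...).
On "gvibrant": the first step gives "vibrantg", and the second then gives "vgitbnra".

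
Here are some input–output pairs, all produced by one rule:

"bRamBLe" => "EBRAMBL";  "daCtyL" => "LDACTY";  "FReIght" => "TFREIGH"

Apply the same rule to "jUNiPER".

RJUNIPE

Each output is the input with this applied: move the last character to the front, then convert every letter to uppercase.
Working it through for "jUNiPER": intermediate "RjUNiPE", final "RJUNIPE".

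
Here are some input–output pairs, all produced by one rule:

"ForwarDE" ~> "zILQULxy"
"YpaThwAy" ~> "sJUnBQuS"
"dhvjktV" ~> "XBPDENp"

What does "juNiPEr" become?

DOhCjyL

Looking at the pairs, the operation is to shift every letter 6 places backward in the alphabet (wrapping around), then flip the case of every letter.
On "juNiPEr" that produces "DOhCjyL".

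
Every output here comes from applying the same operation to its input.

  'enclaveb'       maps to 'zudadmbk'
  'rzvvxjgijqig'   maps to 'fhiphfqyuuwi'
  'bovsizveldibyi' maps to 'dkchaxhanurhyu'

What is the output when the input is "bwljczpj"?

byoiavki

Looking at the pairs, the operation is to swap the front and back halves of the string, then shift every letter 1 place backward in the alphabet (wrapping around).
On "bwljczpj": the first step gives "czpjbwlj", and the second then gives "byoiavki".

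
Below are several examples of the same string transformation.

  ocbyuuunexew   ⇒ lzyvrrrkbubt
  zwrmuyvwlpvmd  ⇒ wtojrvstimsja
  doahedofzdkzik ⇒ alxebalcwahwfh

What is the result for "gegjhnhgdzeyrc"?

What's happening: shift every letter 3 places backward in the alphabet (wrapping around).
Doing the same to "gegjhnhgdzeyrc": "dbdgekedawbvoz".

dbdgekedawbvoz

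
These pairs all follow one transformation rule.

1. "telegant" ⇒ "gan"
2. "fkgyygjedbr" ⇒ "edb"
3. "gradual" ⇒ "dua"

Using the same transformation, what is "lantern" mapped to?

ter

What's happening: move the last character to the front, then keep only the last 3 characters.
For "lantern", step one produces "nlanter"; step two turns that into "ter".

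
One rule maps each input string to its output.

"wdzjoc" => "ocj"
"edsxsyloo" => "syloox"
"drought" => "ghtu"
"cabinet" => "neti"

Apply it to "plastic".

Each output is the input with this applied: delete the first 3 characters, then move the first character to the end.
Working it through for "plastic": intermediate "stic", final "tics".

tics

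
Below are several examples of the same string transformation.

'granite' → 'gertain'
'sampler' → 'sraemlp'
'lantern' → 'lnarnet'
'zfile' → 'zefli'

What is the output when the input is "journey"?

The rule is to take characters alternately from the front and the back (1st, last, 2nd, 2nd-last, ...).
Applying that to "journey" gives "jyoeunr".

jyoeunr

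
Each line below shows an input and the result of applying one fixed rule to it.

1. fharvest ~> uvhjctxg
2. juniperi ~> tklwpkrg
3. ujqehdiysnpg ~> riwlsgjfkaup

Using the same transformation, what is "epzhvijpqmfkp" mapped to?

Looking at the pairs, the operation is to move the last 2 characters to the front (rotate right by 2), then shift every letter 2 places forward in the alphabet (wrapping around).
Starting from "epzhvijpqmfkp": after the first operation, "kpepzhvijpqmf"; after the second, "mrgrbjxklrsoh".

mrgrbjxklrsoh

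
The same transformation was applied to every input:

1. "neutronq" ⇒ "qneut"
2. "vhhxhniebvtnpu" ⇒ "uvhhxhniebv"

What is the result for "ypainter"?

Each output is the input with this applied: move the last character to the front, then delete the last 3 characters.
On "ypainter": the first step gives "rypainte", and the second then gives "rypai".

rypai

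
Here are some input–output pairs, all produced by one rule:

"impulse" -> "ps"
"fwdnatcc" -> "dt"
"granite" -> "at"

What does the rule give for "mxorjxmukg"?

oxk

The rule is to keep one character in every 3, starting at position 3 (positions 3rd, 6th, 9th, ...).
Applying that to "mxorjxmukg" gives "oxk".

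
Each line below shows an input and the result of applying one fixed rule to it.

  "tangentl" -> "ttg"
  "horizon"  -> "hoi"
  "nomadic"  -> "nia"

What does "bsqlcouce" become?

Each output is the input with this applied: take characters alternately from the front and the back (1st, last, 2nd, 2nd-last, ...), then keep one character in every 3, starting at position 1 (positions 1st, 4th, 7th, ...).
Working it through for "bsqlcouce": intermediate "bescquloc", final "bcl".

bcl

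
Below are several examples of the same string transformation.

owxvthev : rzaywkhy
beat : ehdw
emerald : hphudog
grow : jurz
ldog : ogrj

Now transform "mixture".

Rule — shift every letter 3 places forward in the alphabet (wrapping around).
"mixture" → "plawxuh".

plawxuh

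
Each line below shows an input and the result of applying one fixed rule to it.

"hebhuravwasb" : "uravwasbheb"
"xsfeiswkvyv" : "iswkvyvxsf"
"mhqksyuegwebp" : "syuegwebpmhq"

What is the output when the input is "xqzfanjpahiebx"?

anjpahiebxxqz

The pattern: move the first 3 characters to the end (rotate left by 3), then delete the first character.
"xqzfanjpahiebx" → "fanjpahiebxxqz" → "anjpahiebxxqz".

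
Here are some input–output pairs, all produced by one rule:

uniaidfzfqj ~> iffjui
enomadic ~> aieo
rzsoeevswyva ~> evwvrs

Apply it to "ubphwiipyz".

wiyup

Rule — keep every other character starting from the first (positions 1st, 3rd, 5th, ...), then move the first 2 characters to the end (rotate left by 2).
For "ubphwiipyz", step one produces "upwiy"; step two turns that into "wiyup".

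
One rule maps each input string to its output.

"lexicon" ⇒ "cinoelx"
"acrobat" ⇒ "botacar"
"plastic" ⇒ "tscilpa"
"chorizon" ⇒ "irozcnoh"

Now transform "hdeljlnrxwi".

The transformation: move the first 3 characters to the end (rotate left by 3), then swap each adjacent pair of characters (1↔2, 3↔4, ...).
Applying both steps to "hdeljlnrxwi": "ljlnrxwihde", then "jlnlxriwdhe".

jlnlxriwdhe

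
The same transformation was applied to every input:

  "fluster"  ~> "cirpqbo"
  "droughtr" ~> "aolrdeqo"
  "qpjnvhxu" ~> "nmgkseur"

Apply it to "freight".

What's happening: shift every letter 3 places backward in the alphabet (wrapping around).
On "freight" that produces "cobfdeq".

cobfdeq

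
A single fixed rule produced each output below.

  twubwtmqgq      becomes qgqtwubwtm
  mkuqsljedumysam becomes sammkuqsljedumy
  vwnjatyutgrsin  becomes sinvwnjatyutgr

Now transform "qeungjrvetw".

In each case the input is transformed by: move the last 3 characters to the front (rotate right by 3).
So "qeungjrvetw" becomes "etwqeungjrv".

etwqeungjrv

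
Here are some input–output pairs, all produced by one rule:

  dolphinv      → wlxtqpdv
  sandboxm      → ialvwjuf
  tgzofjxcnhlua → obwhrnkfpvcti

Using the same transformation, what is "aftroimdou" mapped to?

nizbqwlucw

The transformation: swap each adjacent pair of characters (1↔2, 3↔4, ...), then shift every letter 8 places forward in the alphabet (wrapping around).
Applying that to "aftroimdou" gives "nizbqwlucw".
(Check on "sandboxm": → "asdnobmx" → "ialvwjuf" ✓)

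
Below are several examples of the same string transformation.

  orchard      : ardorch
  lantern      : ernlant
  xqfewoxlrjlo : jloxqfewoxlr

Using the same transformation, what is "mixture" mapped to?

The transformation: move the last 3 characters to the front (rotate right by 3).
"mixture" → "uremixt".

uremixt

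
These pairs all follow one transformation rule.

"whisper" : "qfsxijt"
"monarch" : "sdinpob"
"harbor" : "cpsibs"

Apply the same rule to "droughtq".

Looking at the pairs, the operation is to shift every letter 1 place forward in the alphabet (wrapping around), then move the last 3 characters to the front (rotate right by 3).
So "droughtq" becomes "iurespvh".

iurespvh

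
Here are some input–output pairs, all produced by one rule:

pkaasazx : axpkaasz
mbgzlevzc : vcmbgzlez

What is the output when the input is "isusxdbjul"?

What's happening: move the last 2 characters to the front (rotate right by 2), then swap the first and last characters.
"isusxdbjul" → "ulisusxdbj" → "jlisusxdbu".
(Check on "mbgzlevzc": → "zcmbgzlev" → "vcmbgzlez" ✓)

jlisusxdbu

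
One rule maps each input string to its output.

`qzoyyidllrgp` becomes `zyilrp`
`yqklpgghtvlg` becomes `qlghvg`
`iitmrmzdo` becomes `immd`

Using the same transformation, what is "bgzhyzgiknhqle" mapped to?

ghzinqe

The rule is to keep every other character starting from the second (positions 2nd, 4th, 6th, ...).
For "bgzhyzgiknhqle" the result is "ghzinqe".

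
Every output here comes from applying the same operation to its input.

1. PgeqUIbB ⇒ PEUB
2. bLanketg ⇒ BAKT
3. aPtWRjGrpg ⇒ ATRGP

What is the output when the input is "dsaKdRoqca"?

What's happening: keep every other character starting from the first (positions 1st, 3rd, 5th, ...), then convert every letter to uppercase.
For "dsaKdRoqca", step one produces "dadoc"; step two turns that into "DADOC".

DADOC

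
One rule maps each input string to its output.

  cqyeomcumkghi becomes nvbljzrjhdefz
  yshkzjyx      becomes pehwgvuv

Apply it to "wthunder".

Each output is the input with this applied: shift every letter 3 places backward in the alphabet (wrapping around), then move the first character to the end.
For "wthunder", step one produces "tqerkabo"; step two turns that into "qerkabot".

qerkabot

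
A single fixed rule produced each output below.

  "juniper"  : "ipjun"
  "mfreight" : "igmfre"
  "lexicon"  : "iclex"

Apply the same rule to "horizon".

izhor

The transformation: delete the last 2 characters, then move the last 2 characters to the front (rotate right by 2).
On "horizon": the first step gives "horiz", and the second then gives "izhor".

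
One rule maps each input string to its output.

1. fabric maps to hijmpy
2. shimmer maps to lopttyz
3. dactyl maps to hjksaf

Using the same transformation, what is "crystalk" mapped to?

hjrsyzaf

Each output is the input with this applied: sort the characters into alphabetical order, then shift every letter 7 places forward in the alphabet (wrapping around).
Applying both steps to "crystalk": "acklrsty", then "hjrsyzaf".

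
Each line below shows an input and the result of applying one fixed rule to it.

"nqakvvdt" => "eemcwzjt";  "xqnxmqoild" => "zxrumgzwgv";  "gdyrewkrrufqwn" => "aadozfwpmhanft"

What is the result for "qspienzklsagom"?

tubjpxvzbyrnwi

The pattern: swap the front and back halves of the string, then shift every letter 9 places forward in the alphabet (wrapping around).
For "qspienzklsagom", step one produces "klsagomqspienz"; step two turns that into "tubjpxvzbyrnwi".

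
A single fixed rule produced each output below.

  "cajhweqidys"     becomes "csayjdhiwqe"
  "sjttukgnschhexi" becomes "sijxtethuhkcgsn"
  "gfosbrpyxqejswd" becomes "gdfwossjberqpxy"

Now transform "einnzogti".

eiitngnoz

Rule — take characters alternately from the front and the back (1st, last, 2nd, 2nd-last, ...).
For "einnzogti" the result is "eiitngnoz".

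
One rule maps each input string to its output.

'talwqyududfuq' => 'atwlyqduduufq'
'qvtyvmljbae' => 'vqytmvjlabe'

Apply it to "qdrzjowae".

Each output is the input with this applied: swap each adjacent pair of characters (1↔2, 3↔4, ...).
"qdrzjowae" → "dqzrojawe".

dqzrojawe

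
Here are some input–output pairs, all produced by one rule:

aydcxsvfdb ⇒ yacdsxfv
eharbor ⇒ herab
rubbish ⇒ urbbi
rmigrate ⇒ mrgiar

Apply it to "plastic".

lpsat

The rule is to delete the last 2 characters, then swap each adjacent pair of characters (1↔2, 3↔4, ...).
Starting from "plastic": after the first operation, "plast"; after the second, "lpsat".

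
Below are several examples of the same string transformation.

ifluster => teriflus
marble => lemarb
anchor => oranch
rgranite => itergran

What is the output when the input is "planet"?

etplan

The pattern: move the first character to the end, then swap the front and back halves of the string.
"planet" → "lanetp" → "etplan".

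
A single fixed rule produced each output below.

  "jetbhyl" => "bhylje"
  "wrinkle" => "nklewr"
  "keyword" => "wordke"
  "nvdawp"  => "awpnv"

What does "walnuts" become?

nutswa

Rule — move the first 3 characters to the end (rotate left by 3), then delete the last character.
Working it through for "walnuts": intermediate "nutswal", final "nutswa".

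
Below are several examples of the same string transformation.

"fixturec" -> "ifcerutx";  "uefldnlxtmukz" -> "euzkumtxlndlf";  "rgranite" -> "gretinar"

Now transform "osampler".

sorelpma

What's happening: reverse the string, then move the last 2 characters to the front (rotate right by 2).
On "osampler": the first step gives "relpmaso", and the second then gives "sorelpma".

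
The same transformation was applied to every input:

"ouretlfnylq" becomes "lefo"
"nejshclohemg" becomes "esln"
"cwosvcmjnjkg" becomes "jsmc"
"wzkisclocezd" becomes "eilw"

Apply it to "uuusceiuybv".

Each output is the input with this applied: keep one character in every 3, starting at position 1 (positions 1st, 4th, 7th, ...), then swap the first and last characters.
Working it through for "uuusceiuybv": intermediate "usib", final "bsiu".

bsiu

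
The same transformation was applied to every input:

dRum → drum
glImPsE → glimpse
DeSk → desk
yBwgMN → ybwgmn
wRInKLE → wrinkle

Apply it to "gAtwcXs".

gatwcxs

The pattern: convert every letter to lowercase.
Doing the same to "gAtwcXs": "gatwcxs".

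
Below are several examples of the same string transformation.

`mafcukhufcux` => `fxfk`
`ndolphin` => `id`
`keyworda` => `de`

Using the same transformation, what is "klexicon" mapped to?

What's happening: swap the front and back halves of the string, then keep one character in every 3, starting at position 3 (positions 3rd, 6th, 9th, ...).
Working it through for "klexicon": intermediate "iconklex", final "ol".

ol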